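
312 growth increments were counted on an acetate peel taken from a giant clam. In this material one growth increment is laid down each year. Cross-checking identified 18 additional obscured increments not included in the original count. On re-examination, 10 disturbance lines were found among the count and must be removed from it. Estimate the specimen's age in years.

320 years

After corrections the count is 312 − 10 + 18 = 320 growth increments.
With a one-to-one growth increment periodicity this is 320 years.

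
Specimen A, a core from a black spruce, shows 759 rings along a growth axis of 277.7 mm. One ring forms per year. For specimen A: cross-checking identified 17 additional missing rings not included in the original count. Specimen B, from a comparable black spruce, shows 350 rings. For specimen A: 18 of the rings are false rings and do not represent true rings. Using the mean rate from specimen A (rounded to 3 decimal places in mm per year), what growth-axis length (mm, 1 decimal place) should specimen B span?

Specimen A: true ring count = 759 − 18 + 17 = 758.
A: 277.7 mm over 758 years gives 277.7 / 758 ≈ 0.366 mm/year.
B's length ≈ 0.366 × 350 = 128.1 mm.

128.1 mm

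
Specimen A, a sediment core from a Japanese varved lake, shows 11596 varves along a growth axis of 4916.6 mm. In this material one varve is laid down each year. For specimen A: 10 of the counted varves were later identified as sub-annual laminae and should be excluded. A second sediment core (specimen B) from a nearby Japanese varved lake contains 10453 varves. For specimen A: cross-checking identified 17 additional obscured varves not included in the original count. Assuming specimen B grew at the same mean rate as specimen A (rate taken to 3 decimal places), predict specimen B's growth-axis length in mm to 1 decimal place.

Specimen A: after corrections the count is 11596 − 10 + 17 = 11603 varves.
A: Extension rate ≈ 4916.6 / 11603 = 0.424 mm/year.
Length of B = 0.424 × 10453 = 4432.1 mm.

4432.1 mm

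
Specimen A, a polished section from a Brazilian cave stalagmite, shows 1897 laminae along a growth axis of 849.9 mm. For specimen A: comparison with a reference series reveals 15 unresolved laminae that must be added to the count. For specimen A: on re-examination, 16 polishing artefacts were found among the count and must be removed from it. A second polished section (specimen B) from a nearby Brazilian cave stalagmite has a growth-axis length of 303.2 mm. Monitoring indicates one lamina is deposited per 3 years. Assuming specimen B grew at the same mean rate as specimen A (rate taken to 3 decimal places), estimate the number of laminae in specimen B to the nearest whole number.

678 laminae

Specimen A: correcting the raw count gives 1897 − 16 + 15 = 1896 true laminae.
Specimen A: multiplying by 3 years per lamina: 1896 × 3 = 5688 years.
A: Extension rate ≈ 849.9 / 5688 = 0.149 mm/year.
B spans 303.2 / 0.149 = 2034.90 years; at 3 years per lamina that is 2034.90 / 3 ≈ 678 laminae.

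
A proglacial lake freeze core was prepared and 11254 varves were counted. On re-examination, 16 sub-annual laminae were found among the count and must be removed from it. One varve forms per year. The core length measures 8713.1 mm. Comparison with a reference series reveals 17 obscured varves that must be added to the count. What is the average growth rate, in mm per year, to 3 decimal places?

0.774 mm per year

After corrections the count is 11254 − 16 + 17 = 11255 varves.
Extension rate ≈ 8713.1 / 11255 = 0.774 mm per year.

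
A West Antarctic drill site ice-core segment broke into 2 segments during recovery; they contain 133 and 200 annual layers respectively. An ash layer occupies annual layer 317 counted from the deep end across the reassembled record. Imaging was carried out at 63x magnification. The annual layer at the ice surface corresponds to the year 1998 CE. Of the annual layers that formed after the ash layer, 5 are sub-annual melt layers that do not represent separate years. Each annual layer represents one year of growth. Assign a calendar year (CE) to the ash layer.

1987 CE

Total annual layers = 133 + 200 = 333.
Between annual layer 317 and the ice surface there are 333 − 317 = 16 annual layers.
Removing the 5 false annual layers leaves 16 − 5 = 11 true annual layers beyond the ash layer.
1998 − 11 = 1987 CE.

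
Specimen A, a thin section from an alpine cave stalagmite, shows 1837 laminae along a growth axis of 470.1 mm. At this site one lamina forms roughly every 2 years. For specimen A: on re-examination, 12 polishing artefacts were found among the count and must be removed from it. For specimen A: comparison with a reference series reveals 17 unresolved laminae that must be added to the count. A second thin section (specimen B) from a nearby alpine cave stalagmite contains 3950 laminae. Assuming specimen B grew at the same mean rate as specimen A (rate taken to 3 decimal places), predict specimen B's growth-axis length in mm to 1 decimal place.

Specimen A: after corrections the count is 1837 − 12 + 17 = 1842 laminae.
Specimen A: at 2 years per lamina, 1842 × 2 = 3684 years.
A: Extension rate ≈ 470.1 / 3684 = 0.128 mm per year.
Specimen B: 3950 laminae at 2 years each span 3950 × 2 = 7900 years. Length of B = 0.128 × 7900 = 1011.2 mm.

1011.2 mm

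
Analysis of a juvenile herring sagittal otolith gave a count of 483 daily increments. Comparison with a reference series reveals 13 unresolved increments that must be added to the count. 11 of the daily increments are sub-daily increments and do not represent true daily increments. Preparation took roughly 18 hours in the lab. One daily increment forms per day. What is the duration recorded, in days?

True daily increment count = 483 − 11 + 13 = 485.
One daily increment per day makes the duration 485 days.

485 d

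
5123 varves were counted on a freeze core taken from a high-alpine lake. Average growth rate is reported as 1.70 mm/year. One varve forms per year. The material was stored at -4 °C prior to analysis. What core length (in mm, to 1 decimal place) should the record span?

8709.1 mm

5123 years of growth are recorded.
Predicted length = 1.70 mm/year × 5123 years = 8709.1 mm.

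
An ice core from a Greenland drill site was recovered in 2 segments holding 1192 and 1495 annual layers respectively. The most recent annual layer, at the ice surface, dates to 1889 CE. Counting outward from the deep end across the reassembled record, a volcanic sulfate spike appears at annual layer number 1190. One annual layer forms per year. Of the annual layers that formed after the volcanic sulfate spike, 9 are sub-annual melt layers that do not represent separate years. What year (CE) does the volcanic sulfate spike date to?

401 CE

Total annual layers = 1192 + 1495 = 2687.
2687 − 1190 = 1497 annual layers lie beyond the volcanic sulfate spike toward the ice surface.
Excluding 9 false annual layers: 1497 − 9 = 1488.
1889 − 1488 = 401 CE.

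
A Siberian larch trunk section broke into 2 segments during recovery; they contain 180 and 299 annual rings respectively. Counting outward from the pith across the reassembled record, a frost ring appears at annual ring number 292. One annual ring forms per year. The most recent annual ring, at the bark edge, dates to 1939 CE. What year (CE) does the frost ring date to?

1752 CE

Total annual rings = 180 + 299 = 479.
The frost ring sits at annual ring 292 from the pith, so 479 − 292 = 187 annual rings formed after it.
Counting back 187 years from 1939 CE places the frost ring in 1939 − 187 = 1752 CE.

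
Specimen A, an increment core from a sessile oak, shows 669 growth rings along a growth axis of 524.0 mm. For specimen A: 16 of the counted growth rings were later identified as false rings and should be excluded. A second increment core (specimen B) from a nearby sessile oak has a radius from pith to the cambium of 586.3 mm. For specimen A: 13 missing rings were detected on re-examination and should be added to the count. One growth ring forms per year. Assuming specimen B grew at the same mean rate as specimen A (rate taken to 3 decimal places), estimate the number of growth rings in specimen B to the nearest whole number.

Specimen A: adjusted count: 669 − 16 + 13 = 666 growth rings.
A: 524.0 mm over 666 years gives 524.0 / 666 ≈ 0.787 mm/year.
B spans 586.3 / 0.787 = 744.98 years ≈ 745 growth rings.

745 growth rings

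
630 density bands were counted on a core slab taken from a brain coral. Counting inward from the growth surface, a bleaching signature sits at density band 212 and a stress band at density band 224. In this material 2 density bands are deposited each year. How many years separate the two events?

6 yr

224 − 212 = 12 density bands lie between the two events.
Dividing by 2 density bands per year: 12 / 2 = 6 years.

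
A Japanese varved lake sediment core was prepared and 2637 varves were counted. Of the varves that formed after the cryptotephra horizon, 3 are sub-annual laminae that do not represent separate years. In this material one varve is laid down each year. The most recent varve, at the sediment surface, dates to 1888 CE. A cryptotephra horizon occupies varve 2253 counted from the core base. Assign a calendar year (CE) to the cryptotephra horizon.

Between varve 2253 and the sediment surface there are 2637 − 2253 = 384 varves.
384 − 3 false = 381 true varves after the cryptotephra horizon.
Counting back 381 years from 1888 CE places the cryptotephra horizon in 1888 − 381 = 1507 CE.

1507 CE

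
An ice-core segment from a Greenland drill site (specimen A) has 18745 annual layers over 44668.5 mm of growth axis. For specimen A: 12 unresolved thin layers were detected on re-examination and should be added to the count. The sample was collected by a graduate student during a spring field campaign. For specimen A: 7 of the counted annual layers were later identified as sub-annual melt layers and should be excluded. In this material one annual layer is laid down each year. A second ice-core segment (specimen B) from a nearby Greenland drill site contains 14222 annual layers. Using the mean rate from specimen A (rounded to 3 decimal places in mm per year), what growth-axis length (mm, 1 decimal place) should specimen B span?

Specimen A: adjusted count: 18745 − 7 + 12 = 18750 annual layers.
A: 44668.5 mm over 18750 years gives 44668.5 / 18750 ≈ 2.382 mm/yr.
Length of B = 2.382 × 14222 = 33876.8 mm.

33876.8 mm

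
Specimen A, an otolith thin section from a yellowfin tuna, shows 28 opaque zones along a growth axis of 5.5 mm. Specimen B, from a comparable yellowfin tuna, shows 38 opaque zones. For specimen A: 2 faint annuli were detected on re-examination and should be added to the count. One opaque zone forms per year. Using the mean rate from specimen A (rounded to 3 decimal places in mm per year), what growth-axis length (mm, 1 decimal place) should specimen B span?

7.0 mm

Specimen A: adjusted count: 28 + 2 = 30 opaque zones.
A: 5.5 mm over 30 years gives 5.5 / 30 ≈ 0.183 mm/year.
For B, 0.183 mm/year × 38 years = 7.0 mm.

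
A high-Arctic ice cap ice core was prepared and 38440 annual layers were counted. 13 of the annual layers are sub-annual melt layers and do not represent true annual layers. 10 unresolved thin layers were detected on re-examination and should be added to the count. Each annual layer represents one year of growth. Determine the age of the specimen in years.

True annual layer count = 38440 − 13 + 10 = 38437.
One annual layer per year makes the duration 38437 years.

38437 years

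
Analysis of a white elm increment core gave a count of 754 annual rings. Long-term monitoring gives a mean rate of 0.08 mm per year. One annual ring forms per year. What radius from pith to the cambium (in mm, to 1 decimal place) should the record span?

754 years of growth are recorded.
754 years at 0.08 mm/year gives 0.08 × 754 = 60.3 mm.

60.3 mm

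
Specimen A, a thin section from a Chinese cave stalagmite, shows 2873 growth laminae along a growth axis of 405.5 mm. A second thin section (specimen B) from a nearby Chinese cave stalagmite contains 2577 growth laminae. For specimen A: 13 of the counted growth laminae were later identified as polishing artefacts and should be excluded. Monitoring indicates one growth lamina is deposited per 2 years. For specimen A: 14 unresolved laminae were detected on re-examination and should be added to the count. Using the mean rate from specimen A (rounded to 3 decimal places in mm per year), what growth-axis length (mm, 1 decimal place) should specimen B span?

Specimen A: after corrections the count is 2873 − 13 + 14 = 2874 growth laminae.
Specimen A: 2874 growth laminae at 2 years each span 2874 × 2 = 5748 years.
A: 405.5 mm over 5748 years gives 405.5 / 5748 ≈ 0.071 mm per year.
Specimen B: multiplying by 2 years per growth lamina: 2577 × 2 = 5154 years. Length of B = 0.071 × 5154 = 365.9 mm.

365.9 mm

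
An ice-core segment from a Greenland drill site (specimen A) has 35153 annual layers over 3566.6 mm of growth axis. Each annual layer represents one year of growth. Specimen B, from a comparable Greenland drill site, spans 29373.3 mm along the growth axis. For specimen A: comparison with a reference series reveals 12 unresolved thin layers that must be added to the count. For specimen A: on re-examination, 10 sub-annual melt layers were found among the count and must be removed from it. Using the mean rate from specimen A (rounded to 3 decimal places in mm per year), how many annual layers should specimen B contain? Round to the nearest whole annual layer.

Specimen A: adjusted count: 35153 − 10 + 12 = 35155 annual layers.
A: Extension rate ≈ 3566.6 / 35155 = 0.101 mm/yr.
B spans 29373.3 / 0.101 = 290824.75 years ≈ 290825 annual layers.

290825 annual layers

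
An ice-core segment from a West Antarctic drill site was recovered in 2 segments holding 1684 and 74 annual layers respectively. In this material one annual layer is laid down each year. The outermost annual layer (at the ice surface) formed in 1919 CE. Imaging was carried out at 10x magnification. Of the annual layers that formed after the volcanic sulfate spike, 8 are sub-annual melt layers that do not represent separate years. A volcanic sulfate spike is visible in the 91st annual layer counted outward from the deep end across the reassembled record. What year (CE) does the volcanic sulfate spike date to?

260 CE

Total annual layers = 1684 + 74 = 1758.
Between annual layer 91 and the ice surface there are 1758 − 91 = 1667 annual layers.
1667 − 8 false = 1659 true annual layers after the volcanic sulfate spike.
The annual layer at the ice surface is 1919 CE, so the volcanic sulfate spike dates to 1919 − 1659 = 260 CE.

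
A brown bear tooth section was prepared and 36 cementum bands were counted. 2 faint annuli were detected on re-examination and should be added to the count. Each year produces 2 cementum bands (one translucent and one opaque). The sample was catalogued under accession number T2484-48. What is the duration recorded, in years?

Adjusted count: 36 + 2 = 38 cementum bands.
Dividing by 2 cementum bands per year: 38 / 2 = 19 years.

19 years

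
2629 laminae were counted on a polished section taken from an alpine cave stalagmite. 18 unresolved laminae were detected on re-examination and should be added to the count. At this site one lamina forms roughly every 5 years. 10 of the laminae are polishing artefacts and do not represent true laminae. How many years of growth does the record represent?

13185 yr

Adjusted count: 2629 − 10 + 18 = 2637 laminae.
At 5 years per lamina, 2637 × 5 = 13185 years.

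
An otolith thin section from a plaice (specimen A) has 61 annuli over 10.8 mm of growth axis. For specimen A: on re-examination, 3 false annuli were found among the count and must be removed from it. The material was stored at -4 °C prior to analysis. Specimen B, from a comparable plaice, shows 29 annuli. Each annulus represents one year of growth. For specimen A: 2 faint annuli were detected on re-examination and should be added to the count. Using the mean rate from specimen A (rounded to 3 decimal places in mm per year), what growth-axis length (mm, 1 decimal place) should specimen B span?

Specimen A: correcting the raw count gives 61 − 3 + 2 = 60 true annuli.
A: Mean rate = 10.8 mm / 60 years ≈ 0.180 mm/year.
For B, 0.180 mm/year × 29 years = 5.2 mm.

5.2 mm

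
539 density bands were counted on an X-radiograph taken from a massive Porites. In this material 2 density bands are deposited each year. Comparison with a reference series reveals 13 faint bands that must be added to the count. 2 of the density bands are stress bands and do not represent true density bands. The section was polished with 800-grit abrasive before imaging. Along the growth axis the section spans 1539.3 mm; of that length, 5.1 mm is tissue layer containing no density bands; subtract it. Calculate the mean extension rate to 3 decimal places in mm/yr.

5.579 mm/yr

After corrections the count is 539 − 2 + 13 = 550 density bands.
550 density bands at 2 per year is 550 / 2 = 275 years.
The growth record spans 1539.3 − 5.1 = 1534.2 mm.
Mean rate = 1534.2 mm / 275 years ≈ 5.579 mm/yr.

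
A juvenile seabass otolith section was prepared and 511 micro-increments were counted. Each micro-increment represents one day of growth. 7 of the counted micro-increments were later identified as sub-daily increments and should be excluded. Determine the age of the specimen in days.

Adjusted count: 511 − 7 = 504 micro-increments.
At one micro-increment per day, that is 504 days.

504 days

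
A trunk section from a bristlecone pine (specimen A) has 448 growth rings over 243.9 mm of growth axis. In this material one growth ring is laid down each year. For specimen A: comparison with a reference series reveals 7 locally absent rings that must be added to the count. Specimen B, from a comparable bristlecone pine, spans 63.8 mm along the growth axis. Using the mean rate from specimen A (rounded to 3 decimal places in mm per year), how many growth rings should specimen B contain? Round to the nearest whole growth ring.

Specimen A: after corrections the count is 448 + 7 = 455 growth rings.
A: Mean rate = 243.9 mm / 455 years ≈ 0.536 mm/yr.
For B, 63.8 / 0.536 = 119.03 years ≈ 119 growth rings.

119 growth rings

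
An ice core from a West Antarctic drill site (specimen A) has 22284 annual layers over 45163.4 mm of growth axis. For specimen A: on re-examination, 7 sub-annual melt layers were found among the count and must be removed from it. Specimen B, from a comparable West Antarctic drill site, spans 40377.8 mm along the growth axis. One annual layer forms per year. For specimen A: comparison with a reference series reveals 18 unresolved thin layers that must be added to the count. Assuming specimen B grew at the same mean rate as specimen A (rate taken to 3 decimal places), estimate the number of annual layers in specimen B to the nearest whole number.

19930 annual layers

Specimen A: after corrections the count is 22284 − 7 + 18 = 22295 annual layers.
A: Extension rate ≈ 45163.4 / 22295 = 2.026 mm/year.
Specimen B: 40377.8 mm / 2.026 mm per year = 19929.81 years ≈ 19930 annual layers.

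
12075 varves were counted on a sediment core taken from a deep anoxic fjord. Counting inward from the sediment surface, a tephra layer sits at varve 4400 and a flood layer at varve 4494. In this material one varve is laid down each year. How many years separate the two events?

The two markers are separated by 4494 − 4400 = 94 varves.
That is 94 years at one varve per year.

94 years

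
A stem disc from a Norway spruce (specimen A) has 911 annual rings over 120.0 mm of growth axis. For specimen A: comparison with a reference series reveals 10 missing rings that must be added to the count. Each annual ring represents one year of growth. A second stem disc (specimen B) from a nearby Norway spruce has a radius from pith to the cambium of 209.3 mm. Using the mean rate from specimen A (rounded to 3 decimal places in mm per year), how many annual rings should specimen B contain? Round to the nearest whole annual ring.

Specimen A: true annual ring count = 911 + 10 = 921.
A: 120.0 mm over 921 years gives 120.0 / 921 ≈ 0.130 mm/yr.
B spans 209.3 / 0.130 = 1610.00 years ≈ 1610 annual rings.

1610 annual rings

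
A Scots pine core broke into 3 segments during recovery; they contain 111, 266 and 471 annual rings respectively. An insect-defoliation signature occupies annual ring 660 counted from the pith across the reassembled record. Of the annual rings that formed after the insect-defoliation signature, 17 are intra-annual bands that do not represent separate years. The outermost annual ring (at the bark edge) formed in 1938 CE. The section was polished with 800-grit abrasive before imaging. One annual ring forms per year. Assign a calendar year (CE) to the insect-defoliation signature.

1767 CE

Total annual rings = 111 + 266 + 471 = 848.
Between annual ring 660 and the bark edge there are 848 − 660 = 188 annual rings.
Excluding 17 false annual rings: 188 − 17 = 171.
1938 − 171 = 1767 CE.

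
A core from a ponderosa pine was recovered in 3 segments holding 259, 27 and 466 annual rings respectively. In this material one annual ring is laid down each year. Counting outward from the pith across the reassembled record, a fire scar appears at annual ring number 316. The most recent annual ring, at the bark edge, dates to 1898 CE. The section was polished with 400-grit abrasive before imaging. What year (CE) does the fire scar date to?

1462 CE

Total annual rings = 259 + 27 + 466 = 752.
752 − 316 = 436 annual rings lie beyond the fire scar toward the bark edge.
Counting back 436 years from 1898 CE places the fire scar in 1898 − 436 = 1462 CE.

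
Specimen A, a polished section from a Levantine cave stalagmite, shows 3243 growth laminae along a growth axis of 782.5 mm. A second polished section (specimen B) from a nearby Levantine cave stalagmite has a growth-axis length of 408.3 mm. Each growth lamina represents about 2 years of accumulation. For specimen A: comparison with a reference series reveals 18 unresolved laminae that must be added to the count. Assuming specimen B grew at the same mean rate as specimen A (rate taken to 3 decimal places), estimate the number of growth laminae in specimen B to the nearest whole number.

Specimen A: adjusted count: 3243 + 18 = 3261 growth laminae.
Specimen A: 3261 growth laminae at 2 years each span 3261 × 2 = 6522 years.
A: Extension rate ≈ 782.5 / 6522 = 0.120 mm/year.
Specimen B: 408.3 mm / 0.120 mm per year = 3402.50 years; at 2 years per growth lamina that is 3402.50 / 2 ≈ 1701 growth laminae.

1701 growth laminae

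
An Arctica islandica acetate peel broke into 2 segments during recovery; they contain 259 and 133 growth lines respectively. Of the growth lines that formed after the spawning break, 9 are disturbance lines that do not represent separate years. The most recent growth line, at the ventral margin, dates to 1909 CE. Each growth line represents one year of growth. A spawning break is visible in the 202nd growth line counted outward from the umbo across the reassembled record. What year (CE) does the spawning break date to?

1728 CE

Total growth lines = 259 + 133 = 392.
Between growth line 202 and the ventral margin there are 392 − 202 = 190 growth lines.
Removing the 9 false growth lines leaves 190 − 9 = 181 true growth lines beyond the spawning break.
1909 − 181 = 1728 CE.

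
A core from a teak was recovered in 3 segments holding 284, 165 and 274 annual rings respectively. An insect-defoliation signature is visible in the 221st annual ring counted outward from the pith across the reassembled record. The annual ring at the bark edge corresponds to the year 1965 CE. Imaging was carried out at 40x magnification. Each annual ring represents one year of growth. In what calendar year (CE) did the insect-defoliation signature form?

Total annual rings = 284 + 165 + 274 = 723.
The insect-defoliation signature sits at annual ring 221 from the pith, so 723 − 221 = 502 annual rings formed after it.
Counting back 502 years from 1965 CE places the insect-defoliation signature in 1965 − 502 = 1463 CE.

1463 CE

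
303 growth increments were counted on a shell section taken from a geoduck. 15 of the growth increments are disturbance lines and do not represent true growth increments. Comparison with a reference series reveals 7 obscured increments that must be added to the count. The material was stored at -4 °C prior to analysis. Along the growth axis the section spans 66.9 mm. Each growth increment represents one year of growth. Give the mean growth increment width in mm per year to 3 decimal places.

0.227 mm per year

After corrections the count is 303 − 15 + 7 = 295 growth increments.
66.9 mm over 295 years gives 66.9 / 295 ≈ 0.227 mm per year.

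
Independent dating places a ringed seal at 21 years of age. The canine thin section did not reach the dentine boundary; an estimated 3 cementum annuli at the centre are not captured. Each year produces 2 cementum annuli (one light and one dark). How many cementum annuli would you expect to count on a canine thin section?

Expected cementum annuli: 21 × 2 = 42.
Less the 3 uncaptured cementum annuli: 42 − 3 = 39.

39 cementum annuli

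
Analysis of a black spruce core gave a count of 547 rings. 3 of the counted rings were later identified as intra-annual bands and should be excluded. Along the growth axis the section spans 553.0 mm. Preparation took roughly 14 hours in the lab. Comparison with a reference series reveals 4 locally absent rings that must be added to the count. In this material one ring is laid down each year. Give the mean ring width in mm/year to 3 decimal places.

1.009 mm/year

True ring count = 547 − 3 + 4 = 548.
Mean rate = 553.0 mm / 548 years ≈ 1.009 mm/year.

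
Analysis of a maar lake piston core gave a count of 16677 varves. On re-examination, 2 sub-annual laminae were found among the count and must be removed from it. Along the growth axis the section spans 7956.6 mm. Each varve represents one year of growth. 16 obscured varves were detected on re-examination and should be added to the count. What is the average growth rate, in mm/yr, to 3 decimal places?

0.477 mm/yr

Correcting the raw count gives 16677 − 2 + 16 = 16691 true varves.
Extension rate ≈ 7956.6 / 16691 = 0.477 mm/yr.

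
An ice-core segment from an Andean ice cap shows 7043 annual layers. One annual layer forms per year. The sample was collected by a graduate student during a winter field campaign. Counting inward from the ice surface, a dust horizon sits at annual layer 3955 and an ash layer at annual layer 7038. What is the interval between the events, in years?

Separation: 7038 − 3955 = 3083 annual layers.
That is 3083 years at one annual layer per year.

3083 yr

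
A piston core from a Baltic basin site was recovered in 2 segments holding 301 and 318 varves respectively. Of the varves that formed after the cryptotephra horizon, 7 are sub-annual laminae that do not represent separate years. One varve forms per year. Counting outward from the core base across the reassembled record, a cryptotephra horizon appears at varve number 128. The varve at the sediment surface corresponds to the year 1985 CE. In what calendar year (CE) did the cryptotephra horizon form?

1501 CE

Total varves = 301 + 318 = 619.
The cryptotephra horizon sits at varve 128 from the core base, so 619 − 128 = 491 varves formed after it.
491 − 7 false = 484 true varves after the cryptotephra horizon.
The varve at the sediment surface is 1985 CE, so the cryptotephra horizon dates to 1985 − 484 = 1501 CE.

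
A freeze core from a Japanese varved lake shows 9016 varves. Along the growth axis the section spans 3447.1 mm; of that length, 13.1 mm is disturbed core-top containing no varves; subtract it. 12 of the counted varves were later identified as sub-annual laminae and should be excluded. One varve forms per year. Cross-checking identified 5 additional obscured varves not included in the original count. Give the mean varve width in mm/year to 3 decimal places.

Adjusted count: 9016 − 12 + 5 = 9009 varves.
Net length = 3447.1 − 13.1 = 3434.0 mm.
Mean rate = 3434.0 mm / 9009 years ≈ 0.381 mm/year.

0.381 mm/year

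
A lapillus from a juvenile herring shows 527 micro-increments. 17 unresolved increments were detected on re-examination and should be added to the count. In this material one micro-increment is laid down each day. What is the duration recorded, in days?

After corrections the count is 527 + 17 = 544 micro-increments.
With a one-to-one micro-increment periodicity this is 544 days.

544 days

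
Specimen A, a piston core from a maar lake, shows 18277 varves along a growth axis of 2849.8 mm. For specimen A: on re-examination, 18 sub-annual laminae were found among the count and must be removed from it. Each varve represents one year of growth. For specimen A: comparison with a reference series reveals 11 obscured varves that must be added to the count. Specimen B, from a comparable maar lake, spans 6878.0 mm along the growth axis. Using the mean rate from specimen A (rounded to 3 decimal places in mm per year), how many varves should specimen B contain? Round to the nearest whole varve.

Specimen A: adjusted count: 18277 − 18 + 11 = 18270 varves.
A: 2849.8 mm over 18270 years gives 2849.8 / 18270 ≈ 0.156 mm/year.
For B, 6878.0 / 0.156 = 44089.74 years ≈ 44090 varves.

44090 varves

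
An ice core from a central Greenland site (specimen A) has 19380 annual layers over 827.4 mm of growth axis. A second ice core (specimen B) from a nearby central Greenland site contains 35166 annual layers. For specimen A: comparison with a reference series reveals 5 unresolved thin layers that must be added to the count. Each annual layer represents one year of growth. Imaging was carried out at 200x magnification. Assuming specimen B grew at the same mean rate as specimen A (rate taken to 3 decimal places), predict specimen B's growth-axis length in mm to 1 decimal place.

1512.1 mm

Specimen A: true annual layer count = 19380 + 5 = 19385.
A: Extension rate ≈ 827.4 / 19385 = 0.043 mm/yr.
For B, 0.043 mm/year × 35166 years = 1512.1 mm.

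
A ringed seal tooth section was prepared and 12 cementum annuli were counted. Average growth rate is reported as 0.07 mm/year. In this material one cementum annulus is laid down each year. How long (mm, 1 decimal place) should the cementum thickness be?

The record spans 12 years at 0.07 mm per year.
12 years at 0.07 mm/year gives 0.07 × 12 = 0.8 mm.

0.8 mm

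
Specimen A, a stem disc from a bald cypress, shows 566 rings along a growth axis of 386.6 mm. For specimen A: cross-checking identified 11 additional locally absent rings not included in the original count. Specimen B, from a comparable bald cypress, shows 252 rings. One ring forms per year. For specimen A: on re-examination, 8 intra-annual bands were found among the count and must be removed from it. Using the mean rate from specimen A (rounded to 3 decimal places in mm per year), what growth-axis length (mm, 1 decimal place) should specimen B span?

171.1 mm

Specimen A: adjusted count: 566 − 8 + 11 = 569 rings.
A: Mean rate = 386.6 mm / 569 years ≈ 0.679 mm/yr.
For B, 0.679 mm/year × 252 years = 171.1 mm.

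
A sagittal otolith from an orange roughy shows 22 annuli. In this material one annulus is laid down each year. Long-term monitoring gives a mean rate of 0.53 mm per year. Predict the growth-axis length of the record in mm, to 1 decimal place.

22 years of growth are recorded.
Predicted length = 0.53 mm/year × 22 years = 11.7 mm.

11.7 mm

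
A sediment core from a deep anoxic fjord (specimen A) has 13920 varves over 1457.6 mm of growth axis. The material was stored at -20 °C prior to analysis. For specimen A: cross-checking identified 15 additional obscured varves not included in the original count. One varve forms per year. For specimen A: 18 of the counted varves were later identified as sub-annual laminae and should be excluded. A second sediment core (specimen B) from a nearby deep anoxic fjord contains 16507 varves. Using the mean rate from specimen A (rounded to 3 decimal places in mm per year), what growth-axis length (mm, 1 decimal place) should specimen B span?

1733.2 mm

Specimen A: true varve count = 13920 − 18 + 15 = 13917.
A: Extension rate ≈ 1457.6 / 13917 = 0.105 mm/year.
B's length ≈ 0.105 × 16507 = 1733.2 mm.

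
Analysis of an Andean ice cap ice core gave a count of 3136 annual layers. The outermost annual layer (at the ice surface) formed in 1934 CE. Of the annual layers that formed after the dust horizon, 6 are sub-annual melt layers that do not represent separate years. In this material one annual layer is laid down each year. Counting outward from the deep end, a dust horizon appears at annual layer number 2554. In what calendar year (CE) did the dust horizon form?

1358 CE

Between annual layer 2554 and the ice surface there are 3136 − 2554 = 582 annual layers.
Removing the 6 false annual layers leaves 582 − 6 = 576 true annual layers beyond the dust horizon.
1934 − 576 = 1358 CE.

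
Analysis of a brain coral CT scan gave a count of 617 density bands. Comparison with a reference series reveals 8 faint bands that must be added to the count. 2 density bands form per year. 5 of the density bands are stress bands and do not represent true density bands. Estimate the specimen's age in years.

True density band count = 617 − 5 + 8 = 620.
With 2 density bands per year, 620 / 2 = 310 years.

310 years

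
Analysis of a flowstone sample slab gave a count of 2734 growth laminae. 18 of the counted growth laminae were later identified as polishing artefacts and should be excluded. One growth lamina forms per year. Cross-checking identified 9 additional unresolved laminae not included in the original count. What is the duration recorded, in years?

2725 yr

True growth lamina count = 2734 − 18 + 9 = 2725.
With a one-to-one growth lamina periodicity this is 2725 years.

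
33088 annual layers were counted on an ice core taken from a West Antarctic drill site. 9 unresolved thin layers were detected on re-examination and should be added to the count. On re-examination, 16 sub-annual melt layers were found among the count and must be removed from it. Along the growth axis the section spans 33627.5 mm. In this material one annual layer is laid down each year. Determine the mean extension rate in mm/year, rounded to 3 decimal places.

1.017 mm/year

Adjusted count: 33088 − 16 + 9 = 33081 annual layers.
33627.5 mm over 33081 years gives 33627.5 / 33081 ≈ 1.017 mm/year.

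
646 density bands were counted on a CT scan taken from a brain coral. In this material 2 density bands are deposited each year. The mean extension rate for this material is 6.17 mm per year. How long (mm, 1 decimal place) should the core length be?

Dividing by 2 density bands per year: 646 / 2 = 323 years.
Predicted length = 6.17 mm/year × 323 years = 1992.9 mm.

1992.9 mm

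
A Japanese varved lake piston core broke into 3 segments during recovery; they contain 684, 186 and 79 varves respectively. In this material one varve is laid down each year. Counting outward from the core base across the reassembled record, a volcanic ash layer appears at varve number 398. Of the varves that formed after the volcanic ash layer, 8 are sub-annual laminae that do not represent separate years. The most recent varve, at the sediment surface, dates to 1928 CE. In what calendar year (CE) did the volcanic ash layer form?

Total varves = 684 + 186 + 79 = 949.
949 − 398 = 551 varves lie beyond the volcanic ash layer toward the sediment surface.
Excluding 8 false varves: 551 − 8 = 543.
The varve at the sediment surface is 1928 CE, so the volcanic ash layer dates to 1928 − 543 = 1385 CE.

1385 CE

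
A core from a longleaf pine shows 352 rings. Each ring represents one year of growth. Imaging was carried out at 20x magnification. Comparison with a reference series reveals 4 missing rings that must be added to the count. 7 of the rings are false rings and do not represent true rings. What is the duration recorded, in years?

349 years

Adjusted count: 352 − 7 + 4 = 349 rings.
One ring per year makes the duration 349 years.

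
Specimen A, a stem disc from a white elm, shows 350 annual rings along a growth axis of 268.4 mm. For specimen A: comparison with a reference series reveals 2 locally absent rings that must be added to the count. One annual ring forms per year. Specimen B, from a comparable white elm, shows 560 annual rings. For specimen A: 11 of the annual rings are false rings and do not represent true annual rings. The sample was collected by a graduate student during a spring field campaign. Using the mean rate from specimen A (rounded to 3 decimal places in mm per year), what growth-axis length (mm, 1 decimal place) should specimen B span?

Specimen A: adjusted count: 350 − 11 + 2 = 341 annual rings.
A: 268.4 mm over 341 years gives 268.4 / 341 ≈ 0.787 mm per year.
B's length ≈ 0.787 × 560 = 440.7 mm.

440.7 mm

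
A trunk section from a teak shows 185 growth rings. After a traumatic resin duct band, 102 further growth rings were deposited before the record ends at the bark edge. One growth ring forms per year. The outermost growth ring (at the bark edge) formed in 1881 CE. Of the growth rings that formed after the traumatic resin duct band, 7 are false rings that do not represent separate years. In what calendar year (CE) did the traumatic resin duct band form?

There are 102 growth rings younger than the traumatic resin duct band.
102 − 7 false = 95 true growth rings after the traumatic resin duct band.
Counting back 95 years from 1881 CE places the traumatic resin duct band in 1881 − 95 = 1786 CE.

1786 CE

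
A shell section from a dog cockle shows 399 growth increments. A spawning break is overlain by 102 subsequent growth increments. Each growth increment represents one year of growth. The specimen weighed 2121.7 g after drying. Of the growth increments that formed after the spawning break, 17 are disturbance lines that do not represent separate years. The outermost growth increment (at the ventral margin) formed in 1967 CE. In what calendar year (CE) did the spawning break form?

1882 CE

102 growth increments formed after the spawning break.
Removing the 17 false growth increments leaves 102 − 17 = 85 true growth increments beyond the spawning break.
Counting back 85 years from 1967 CE places the spawning break in 1967 − 85 = 1882 CE.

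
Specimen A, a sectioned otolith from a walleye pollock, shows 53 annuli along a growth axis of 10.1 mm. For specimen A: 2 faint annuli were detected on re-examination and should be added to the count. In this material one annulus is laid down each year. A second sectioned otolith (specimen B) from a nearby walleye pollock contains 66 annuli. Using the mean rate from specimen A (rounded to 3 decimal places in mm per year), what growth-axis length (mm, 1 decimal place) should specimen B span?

Specimen A: adjusted count: 53 + 2 = 55 annuli.
A: 10.1 mm over 55 years gives 10.1 / 55 ≈ 0.184 mm/yr.
For B, 0.184 mm/year × 66 years = 12.1 mm.

12.1 mm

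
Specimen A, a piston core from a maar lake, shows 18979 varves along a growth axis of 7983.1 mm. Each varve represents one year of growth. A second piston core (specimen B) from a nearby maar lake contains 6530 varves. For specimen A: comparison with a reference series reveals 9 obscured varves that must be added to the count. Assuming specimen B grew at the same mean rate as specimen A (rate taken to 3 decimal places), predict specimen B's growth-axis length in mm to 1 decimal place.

Specimen A: after corrections the count is 18979 + 9 = 18988 varves.
A: Extension rate ≈ 7983.1 / 18988 = 0.420 mm/year.
Length of B = 0.420 × 6530 = 2742.6 mm.

2742.6 mm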